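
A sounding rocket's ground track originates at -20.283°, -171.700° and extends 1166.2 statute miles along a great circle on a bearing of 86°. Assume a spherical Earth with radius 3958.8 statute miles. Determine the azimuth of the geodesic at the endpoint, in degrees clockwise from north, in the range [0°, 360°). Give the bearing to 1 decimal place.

final bearing 80.1°

Central angle δ = d/R = 0.294584 rad.
Start latitude φ₁ = -0.354005 rad; initial bearing θ = 1.500983 rad.
Applying the spherical law of cosines for sides, sin φ₂ = sin φ₁ cos δ + cos φ₁ sin δ cos θ = -0.312727, so φ₂ = -18.224°.
Δλ = atan2( sin θ sin δ cos φ₁ , cos δ − sin φ₁ sin φ₂ ) = atan2(0.271675, 0.848514) = 0.309864 rad = 17.754°.
Hence λ₂ = -171.700° + 17.754° = -153.946°.
The forward bearing on arrival equals the back-azimuth from the destination plus 180°.
Back-azimuth from P₂ (-18.2°, -153.9°) to P₁ (-20.3°, -171.7°), with Δλ' = λ₁ − λ₂ = -17.8°: atan2( sin Δλ' cos φ₁ , cos φ₂ sin φ₁ − sin φ₂ cos φ₁ cos Δλ' ) = 260.1°.
Final bearing = (260.1° + 180°) mod 360° = 80.1°.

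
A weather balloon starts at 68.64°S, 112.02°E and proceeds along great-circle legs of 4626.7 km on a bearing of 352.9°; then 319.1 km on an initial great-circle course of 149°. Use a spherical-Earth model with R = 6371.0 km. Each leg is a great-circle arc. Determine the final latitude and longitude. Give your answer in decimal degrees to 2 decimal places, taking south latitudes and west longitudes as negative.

latitude -29.60°, longitude 108.43°

Apply the spherical direct solution leg by leg, carrying full precision between legs.
Leg 1: from (-68.64°, 112.02°), δ = 4626.7/6371 = 0.726213 rad, θ = 352.9° → φ = -27.15°, λ = 106.73°.
Leg 2: from (-27.15°, 106.73°), δ = 319.1/6371 = 0.050086 rad, θ = 149° → φ = -29.60°, λ = 108.43°.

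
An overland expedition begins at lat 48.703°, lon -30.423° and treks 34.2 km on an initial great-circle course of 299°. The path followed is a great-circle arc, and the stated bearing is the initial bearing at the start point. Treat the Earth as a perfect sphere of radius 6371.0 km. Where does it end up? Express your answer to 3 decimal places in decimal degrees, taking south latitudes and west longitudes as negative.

latitude 48.851°, longitude -30.832°

Angular distance δ = d/R = 34.2 / 6371 = 0.005368 rad.
Start latitude φ₁ = 0.850028 rad; initial bearing θ = 5.218534 rad.
Destination latitude: φ₂ = arcsin( sin φ₁ cos δ + cos φ₁ sin δ cos θ ) = arcsin(0.753005) = 48.851°.
Then Δλ = atan2(-0.003099, 0.434254) = -0.007135 rad, from sin θ sin δ cos φ₁ over cos δ − sin φ₁ sin φ₂.
λ₂ = λ₁ + Δλ = -30.832°.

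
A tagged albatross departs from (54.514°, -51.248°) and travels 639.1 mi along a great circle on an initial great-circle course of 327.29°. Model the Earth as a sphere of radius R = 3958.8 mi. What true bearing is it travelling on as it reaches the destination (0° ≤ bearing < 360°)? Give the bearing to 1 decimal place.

final bearing 318.2°

Central angle δ = d/R = 0.161438 rad.
With φ₁ = 54.514° = 0.951449 rad and θ = 327.29° = 5.712288 rad:
Destination latitude: φ₂ = arcsin( sin φ₁ cos δ + cos φ₁ sin δ cos θ ) = arcsin(0.882181) = 61.907°.
Δλ = atan2( sin θ sin δ cos φ₁ , cos δ − sin φ₁ sin φ₂ ) = atan2(-0.050423, 0.268675) = -0.185515 rad = -10.629°.
Hence λ₂ = -51.248° + -10.629° = -61.877°.
The forward bearing on arrival equals the back-azimuth from the destination plus 180°.
Back-azimuth from P₂ (61.9°, -61.9°) to P₁ (54.5°, -51.2°), with Δλ' = λ₁ − λ₂ = 10.6°: atan2( sin Δλ' cos φ₁ , cos φ₂ sin φ₁ − sin φ₂ cos φ₁ cos Δλ' ) = 138.2°.
Final bearing = (138.2° + 180°) mod 360° = 318.2°.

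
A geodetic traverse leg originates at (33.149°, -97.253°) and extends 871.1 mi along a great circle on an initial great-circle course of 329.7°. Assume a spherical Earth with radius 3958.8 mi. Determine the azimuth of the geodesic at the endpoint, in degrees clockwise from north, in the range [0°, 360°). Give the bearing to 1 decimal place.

The arc subtends δ = 871.1/3958.8 = 0.220041 rad at the centre.
Converting: φ₁ = 0.578559 rad, θ = 5.754351 rad.
Destination latitude: φ₂ = arcsin( sin φ₁ cos δ + cos φ₁ sin δ cos θ ) = arcsin(0.691416) = 43.742°.
Δλ = atan2( sin θ sin δ cos φ₁ , cos δ − sin φ₁ sin φ₂ ) = atan2(-0.092201, 0.597809) = -0.153025 rad = -8.768°.
λ₂ = λ₁ + Δλ = -106.021°.
The forward bearing on arrival equals the back-azimuth from the destination plus 180°.
Back-azimuth from P₂ (43.7°, -106.0°) to P₁ (33.1°, -97.3°), with Δλ' = λ₁ − λ₂ = 8.8°: atan2( sin Δλ' cos φ₁ , cos φ₂ sin φ₁ − sin φ₂ cos φ₁ cos Δλ' ) = 144.2°.
Final bearing = (144.2° + 180°) mod 360° = 324.2°.

final bearing 324.2°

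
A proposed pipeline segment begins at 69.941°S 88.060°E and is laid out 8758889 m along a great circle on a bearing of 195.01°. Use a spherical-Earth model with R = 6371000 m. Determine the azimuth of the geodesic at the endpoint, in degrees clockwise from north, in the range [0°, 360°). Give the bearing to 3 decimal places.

final bearing 354.081°

Central angle δ = d/R = 1.374806 rad.
Start latitude φ₁ = -1.220701 rad; initial bearing θ = 3.403567 rad.
sin φ₂ = sin φ₁ cos δ + cos φ₁ sin δ cos θ = (-0.939340)(0.194738) + (0.342988)(0.980855)(-0.965881) = -0.507868
φ₂ = asin(-0.507868) = -0.532708 rad = -30.522°.
Then Δλ = atan2(-0.087129, -0.282323) = -2.842251 rad, from sin θ sin δ cos φ₁ over cos δ − sin φ₁ sin φ₂.
Hence λ₂ = 88.060° + -162.849° = -74.789°.
The forward bearing on arrival equals the back-azimuth from the destination plus 180°.
Back-azimuth from P₂ (-30.522°, -74.789°) to P₁ (-69.941°, 88.060°), with Δλ' = λ₁ − λ₂ = 162.849°: atan2( sin Δλ' cos φ₁ , cos φ₂ sin φ₁ − sin φ₂ cos φ₁ cos Δλ' ) = 174.081°.
Final bearing = (174.081° + 180°) mod 360° = 354.081°.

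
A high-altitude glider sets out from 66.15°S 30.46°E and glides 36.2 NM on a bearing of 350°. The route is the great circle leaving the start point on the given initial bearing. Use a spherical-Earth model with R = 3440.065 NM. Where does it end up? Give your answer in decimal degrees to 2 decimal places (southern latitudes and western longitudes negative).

Angular distance δ = d/R = 36.2 / 3440.065 = 0.010523 rad.
With φ₁ = -66.15° = -1.154535 rad and θ = 350° = 6.108652 rad:
sin φ₂ = sin φ₁ cos δ + cos φ₁ sin δ cos θ = (-0.914607)(0.999945) + (0.404344)(0.010523)(0.984808) = -0.910366
φ₂ = asin(-0.910366) = -1.144168 rad = -65.56°.
Δλ = atan2( sin θ sin δ cos φ₁ , cos δ − sin φ₁ sin φ₂ ) = atan2(-0.000739, 0.167317) = -0.004416 rad = -0.25°.
λ₂ = λ₁ + Δλ = 30.21°.

latitude -65.56°, longitude 30.21°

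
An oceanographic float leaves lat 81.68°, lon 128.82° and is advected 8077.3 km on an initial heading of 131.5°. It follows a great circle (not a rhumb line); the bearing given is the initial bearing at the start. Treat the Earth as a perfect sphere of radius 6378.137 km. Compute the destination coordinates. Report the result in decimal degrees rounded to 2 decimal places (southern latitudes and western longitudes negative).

δ = 8077.3/6378.137 = 1.266404 rad (72.5596°).
Start latitude φ₁ = 1.425585 rad; initial bearing θ = 2.295108 rad.
Applying the spherical law of cosines for sides, sin φ₂ = sin φ₁ cos δ + cos φ₁ sin δ cos θ = 0.205084, so φ₂ = 11.83°.
For the longitude increment, Δλ = atan2( sin θ sin δ cos φ₁, cos δ − sin φ₁ sin φ₂ ) = atan2(0.103393, 0.096787) = 46.89°.
λ₂ = λ₁ + Δλ = 175.71°.

latitude 11.83°, longitude 175.71°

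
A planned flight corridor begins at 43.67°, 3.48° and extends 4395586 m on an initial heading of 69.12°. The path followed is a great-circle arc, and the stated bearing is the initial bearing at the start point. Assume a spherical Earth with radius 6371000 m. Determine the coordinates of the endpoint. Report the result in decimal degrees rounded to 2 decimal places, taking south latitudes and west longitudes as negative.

Angular distance δ = d/R = 4395586 / 6371000 = 0.689937 rad.
With φ₁ = 43.67° = 0.762185 rad and θ = 69.12° = 1.206372 rad:
Applying the spherical law of cosines for sides, sin φ₂ = sin φ₁ cos δ + cos φ₁ sin δ cos θ = 0.696665, so φ₂ = 44.16°.
Then Δλ = atan2(0.430156, 0.290237) = 0.977236 rad, from sin θ sin δ cos φ₁ over cos δ − sin φ₁ sin φ₂.
λ₂ = 3.48° + 55.99° = 59.47°.

latitude 44.16°, longitude 59.47°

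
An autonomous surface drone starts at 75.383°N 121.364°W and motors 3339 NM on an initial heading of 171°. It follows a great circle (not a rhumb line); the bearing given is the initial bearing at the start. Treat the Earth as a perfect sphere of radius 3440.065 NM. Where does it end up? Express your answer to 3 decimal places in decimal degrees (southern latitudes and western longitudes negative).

latitude 19.927°, longitude -113.471°

The arc subtends δ = 3339/3440.065 = 0.970621 rad at the centre.
Converting: φ₁ = 1.315682 rad, θ = 2.984513 rad.
Applying the spherical law of cosines for sides, sin φ₂ = sin φ₁ cos δ + cos φ₁ sin δ cos θ = 0.340817, so φ₂ = 19.927°.
Then Δλ = atan2(0.032578, 0.235000) = 0.137752 rad, from sin θ sin δ cos φ₁ over cos δ − sin φ₁ sin φ₂.
λ₂ = -121.364° + 7.893° = -113.471°.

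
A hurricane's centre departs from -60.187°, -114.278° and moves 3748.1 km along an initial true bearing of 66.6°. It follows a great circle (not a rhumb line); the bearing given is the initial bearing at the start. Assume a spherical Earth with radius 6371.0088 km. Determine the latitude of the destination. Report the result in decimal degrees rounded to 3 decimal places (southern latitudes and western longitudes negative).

latitude -37.749°

Angular distance δ = d/R = 3748.1 / 6371.0088 = 0.588306 rad.
With φ₁ = -60.187° = -1.050461 rad and θ = 66.6° = 1.162389 rad:
sin φ₂ = sin φ₁ cos δ + cos φ₁ sin δ cos θ = (-0.867653)(0.831882) + (0.497171)(0.554952)(0.397148) = -0.612209
φ₂ = asin(-0.612209) = -0.658852 rad = -37.749°.
For the longitude increment, Δλ = atan2( sin θ sin δ cos φ₁, cos δ − sin φ₁ sin φ₂ ) = atan2(0.253214, 0.300697) = 40.100°.
Hence λ₂ = -114.278° + 40.100° = -74.178°.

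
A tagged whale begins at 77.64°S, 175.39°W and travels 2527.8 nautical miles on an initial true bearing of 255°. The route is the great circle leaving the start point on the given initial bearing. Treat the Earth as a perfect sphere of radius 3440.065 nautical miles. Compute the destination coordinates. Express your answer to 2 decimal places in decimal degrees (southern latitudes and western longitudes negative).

Angular distance δ = d/R = 2527.8 / 3440.065 = 0.734812 rad.
With φ₁ = -77.64° = -1.355074 rad and θ = 255° = 4.450590 rad:
Applying the spherical law of cosines for sides, sin φ₂ = sin φ₁ cos δ + cos φ₁ sin δ cos θ = -0.761903, so φ₂ = -49.63°.
Δλ = atan2( sin θ sin δ cos φ₁ , cos δ − sin φ₁ sin φ₂ ) = atan2(-0.138622, -0.002287) = -1.587293 rad = -90.95°.
λ₂ = -175.39° + -90.95° = -266.34°, normalized to (−180°, 180°] → 93.66°.

latitude -49.63°, longitude 93.66°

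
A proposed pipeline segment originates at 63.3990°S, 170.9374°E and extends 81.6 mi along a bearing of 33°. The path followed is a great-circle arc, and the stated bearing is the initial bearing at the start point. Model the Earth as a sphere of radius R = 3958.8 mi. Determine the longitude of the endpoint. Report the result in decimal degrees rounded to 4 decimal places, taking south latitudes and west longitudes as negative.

The arc subtends δ = 81.6/3958.8 = 0.020612 rad at the centre.
With φ₁ = -63.3990° = -1.106521 rad and θ = 33° = 0.575959 rad:
Destination latitude: φ₂ = arcsin( sin φ₁ cos δ + cos φ₁ sin δ cos θ ) = arcsin(-0.886216) = -62.4016°.
Then Δλ = atan2(0.005026, 0.207380) = 0.024233 rad, from sin θ sin δ cos φ₁ over cos δ − sin φ₁ sin φ₂.
Hence λ₂ = 170.9374° + 1.3885° = 172.3259°.

longitude 172.3259°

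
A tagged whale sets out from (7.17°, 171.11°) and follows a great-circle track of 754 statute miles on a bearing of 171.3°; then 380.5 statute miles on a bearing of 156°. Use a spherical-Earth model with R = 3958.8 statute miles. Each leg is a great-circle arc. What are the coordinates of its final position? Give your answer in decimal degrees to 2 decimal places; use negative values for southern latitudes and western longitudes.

Apply the spherical direct solution leg by leg, carrying full precision between legs.
Leg 1: from (7.17°, 171.11°), δ = 754/3958.8 = 0.190462 rad, θ = 171.3° → φ = -3.62°, λ = 172.75°.
Leg 2: from (-3.62°, 172.75°), δ = 380.5/3958.8 = 0.096115 rad, θ = 156° → φ = -8.65°, λ = 175.02°.

latitude -8.65°, longitude 175.02°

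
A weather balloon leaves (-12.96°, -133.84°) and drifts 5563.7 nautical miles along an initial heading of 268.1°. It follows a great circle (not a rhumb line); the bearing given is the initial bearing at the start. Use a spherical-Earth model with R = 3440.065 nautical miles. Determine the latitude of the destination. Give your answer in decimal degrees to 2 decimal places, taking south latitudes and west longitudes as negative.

Angular distance δ = d/R = 5563.7 / 3440.065 = 1.617324 rad.
With φ₁ = -12.96° = -0.226195 rad and θ = 268.1° = 4.679228 rad:
Destination latitude: φ₂ = arcsin( sin φ₁ cos δ + cos φ₁ sin δ cos θ ) = arcsin(-0.021845) = -1.25°.
Δλ = atan2( sin θ sin δ cos φ₁ , cos δ − sin φ₁ sin φ₂ ) = atan2(-0.972937, -0.051410) = -1.623587 rad = -93.02°.
λ₂ = -133.84° + -93.02° = -226.86°, normalized to (−180°, 180°] → 133.14°.

latitude -1.25°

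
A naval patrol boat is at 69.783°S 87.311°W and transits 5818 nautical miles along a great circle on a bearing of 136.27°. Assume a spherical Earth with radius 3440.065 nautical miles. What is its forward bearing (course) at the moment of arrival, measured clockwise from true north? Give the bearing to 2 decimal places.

final bearing 13.95°

The arc subtends δ = 5818/3440.065 = 1.691247 rad at the centre.
Converting: φ₁ = -1.217943 rad, θ = 2.378360 rad.
sin φ₂ = sin φ₁ cos δ + cos φ₁ sin δ cos θ = (-0.938391)(-0.120160) + (0.345577)(0.992755)(-0.722605) = -0.135149
φ₂ = asin(-0.135149) = -0.135564 rad = -7.767°.
Δλ = atan2( sin θ sin δ cos φ₁ , cos δ − sin φ₁ sin φ₂ ) = atan2(0.237153, -0.246983) = 2.376496 rad = 136.163°.
λ₂ = -87.311° + 136.163° = 48.852°.
The forward bearing on arrival equals the back-azimuth from the destination plus 180°.
Back-azimuth from P₂ (-7.77°, 48.85°) to P₁ (-69.78°, -87.31°), with Δλ' = λ₁ − λ₂ = -136.16°: atan2( sin Δλ' cos φ₁ , cos φ₂ sin φ₁ − sin φ₂ cos φ₁ cos Δλ' ) = 193.95°.
Final bearing = (193.95° + 180°) mod 360° = 13.95°.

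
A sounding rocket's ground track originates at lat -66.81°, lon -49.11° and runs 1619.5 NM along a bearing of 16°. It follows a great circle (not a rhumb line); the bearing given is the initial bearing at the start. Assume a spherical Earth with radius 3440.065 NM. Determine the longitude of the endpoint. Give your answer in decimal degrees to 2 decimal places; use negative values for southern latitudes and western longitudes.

Central angle δ = d/R = 0.470776 rad.
Converting: φ₁ = -1.166054 rad, θ = 0.279253 rad.
sin φ₂ = sin φ₁ cos δ + cos φ₁ sin δ cos θ = (-0.919204)(0.891217) + (0.393781)(0.453578)(0.961262) = -0.647518
φ₂ = asin(-0.647518) = -0.704323 rad = -40.35°.
Then Δλ = atan2(0.049232, 0.296015) = 0.164807 rad, from sin θ sin δ cos φ₁ over cos δ − sin φ₁ sin φ₂.
λ₂ = -49.11° + 9.44° = -39.67°.

longitude -39.67°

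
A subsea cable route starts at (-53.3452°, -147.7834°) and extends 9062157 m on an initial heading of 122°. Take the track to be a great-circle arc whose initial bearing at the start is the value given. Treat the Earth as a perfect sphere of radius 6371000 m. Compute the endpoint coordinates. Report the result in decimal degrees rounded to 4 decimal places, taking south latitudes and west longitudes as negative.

The arc subtends δ = 9062157/6371000 = 1.422407 rad at the centre.
Converting: φ₁ = -0.931049 rad, θ = 2.129302 rad.
sin φ₂ = sin φ₁ cos δ + cos φ₁ sin δ cos θ = (-0.802247)(0.147845) + (0.596992)(0.989011)(-0.529919) = -0.431489
φ₂ = asin(-0.431489) = -0.446143 rad = -25.5621°.
Then Δλ = atan2(0.500715, -0.198316) = 1.947907 rad, from sin θ sin δ cos φ₁ over cos δ − sin φ₁ sin φ₂.
Hence λ₂ = -147.7834° + 111.6068° = -36.1766°.

latitude -25.5621°, longitude -36.1766°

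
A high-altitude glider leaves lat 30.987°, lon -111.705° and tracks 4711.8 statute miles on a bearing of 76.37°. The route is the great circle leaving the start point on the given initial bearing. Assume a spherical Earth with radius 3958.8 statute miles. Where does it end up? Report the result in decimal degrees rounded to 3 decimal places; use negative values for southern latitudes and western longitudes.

δ = 4711.8/3958.8 = 1.190209 rad (68.1940°).
Converting: φ₁ = 0.540825 rad, θ = 1.332908 rad.
Destination latitude: φ₂ = arcsin( sin φ₁ cos δ + cos φ₁ sin δ cos θ ) = arcsin(0.378811) = 22.260°.
Δλ = atan2( sin θ sin δ cos φ₁ , cos δ − sin φ₁ sin φ₂ ) = atan2(0.773527, 0.176437) = 1.346539 rad = 77.151°.
Hence λ₂ = -111.705° + 77.151° = -34.554°.

latitude 22.260°, longitude -34.554°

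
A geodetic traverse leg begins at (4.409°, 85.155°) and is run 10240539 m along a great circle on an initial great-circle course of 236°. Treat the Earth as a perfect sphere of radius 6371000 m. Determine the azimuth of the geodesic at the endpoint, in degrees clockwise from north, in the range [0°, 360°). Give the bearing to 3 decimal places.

final bearing 266.094°

The arc subtends δ = 10240539/6371000 = 1.607368 rad at the centre.
With φ₁ = 4.409° = 0.076952 rad and θ = 236° = 4.118977 rad:
Applying the spherical law of cosines for sides, sin φ₂ = sin φ₁ cos δ + cos φ₁ sin δ cos θ = -0.559976, so φ₂ = -34.054°.
Δλ = atan2( sin θ sin δ cos φ₁ , cos δ − sin φ₁ sin φ₂ ) = atan2(-0.826031, 0.006485) = -1.562945 rad = -89.550°.
λ₂ = 85.155° + -89.550° = -4.395°.
The forward bearing on arrival equals the back-azimuth from the destination plus 180°.
Back-azimuth from P₂ (-34.054°, -4.395°) to P₁ (4.409°, 85.155°), with Δλ' = λ₁ − λ₂ = 89.550°: atan2( sin Δλ' cos φ₁ , cos φ₂ sin φ₁ − sin φ₂ cos φ₁ cos Δλ' ) = 86.094°.
Final bearing = (86.094° + 180°) mod 360° = 266.094°.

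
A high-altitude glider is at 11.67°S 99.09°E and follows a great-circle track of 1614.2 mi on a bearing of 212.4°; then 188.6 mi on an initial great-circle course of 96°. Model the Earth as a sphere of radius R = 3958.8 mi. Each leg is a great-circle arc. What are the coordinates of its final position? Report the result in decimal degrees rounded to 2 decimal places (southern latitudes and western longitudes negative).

latitude -31.15°, longitude 87.92°

Apply the spherical direct solution leg by leg, carrying full precision between legs.
Leg 1: from (-11.67°, 99.09°), δ = 1614.2/3958.8 = 0.407750 rad, θ = 212.4° → φ = -30.90°, λ = 84.75°.
Leg 2: from (-30.90°, 84.75°), δ = 188.6/3958.8 = 0.047641 rad, θ = 96° → φ = -31.15°, λ = 87.92°.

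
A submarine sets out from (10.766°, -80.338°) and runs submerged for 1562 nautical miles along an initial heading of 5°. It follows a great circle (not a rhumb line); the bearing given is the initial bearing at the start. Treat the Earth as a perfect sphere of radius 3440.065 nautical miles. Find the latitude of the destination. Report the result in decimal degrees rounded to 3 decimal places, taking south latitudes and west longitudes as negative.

latitude 36.665°

Angular distance δ = d/R = 1562 / 3440.065 = 0.454061 rad.
With φ₁ = 10.766° = 0.187902 rad and θ = 5° = 0.087266 rad:
Destination latitude: φ₂ = arcsin( sin φ₁ cos δ + cos φ₁ sin δ cos θ ) = arcsin(0.597129) = 36.665°.
For the longitude increment, Δλ = atan2( sin θ sin δ cos φ₁, cos δ − sin φ₁ sin φ₂ ) = atan2(0.037555, 0.787130) = 2.732°.
λ₂ = λ₁ + Δλ = -77.606°.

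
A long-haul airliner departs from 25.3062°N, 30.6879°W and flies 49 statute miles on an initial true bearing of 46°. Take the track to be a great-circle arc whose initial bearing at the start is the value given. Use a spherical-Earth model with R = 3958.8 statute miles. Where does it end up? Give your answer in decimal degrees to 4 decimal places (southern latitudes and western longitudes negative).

The arc subtends δ = 49/3958.8 = 0.012377 rad at the centre.
Converting: φ₁ = 0.441677 rad, θ = 0.802851 rad.
sin φ₂ = sin φ₁ cos δ + cos φ₁ sin δ cos θ = (0.427456)(0.999923) + (0.904036)(0.012377)(0.694658) = 0.435196
φ₂ = asin(0.435196) = 0.450256 rad = 25.7978°.
Then Δλ = atan2(0.008049, 0.813896) = 0.009889 rad, from sin θ sin δ cos φ₁ over cos δ − sin φ₁ sin φ₂.
Hence λ₂ = -30.6879° + 0.5666° = -30.1213°.

latitude 25.7978°, longitude -30.1213°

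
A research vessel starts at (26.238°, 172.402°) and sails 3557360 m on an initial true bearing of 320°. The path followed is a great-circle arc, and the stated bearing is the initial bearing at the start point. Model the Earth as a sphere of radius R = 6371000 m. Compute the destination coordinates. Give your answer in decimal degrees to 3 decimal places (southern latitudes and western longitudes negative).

latitude 47.645°, longitude 142.039°

Central angle δ = d/R = 0.558368 rad.
With φ₁ = 26.238° = 0.457939 rad and θ = 320° = 5.585054 rad:
Applying the spherical law of cosines for sides, sin φ₂ = sin φ₁ cos δ + cos φ₁ sin δ cos θ = 0.738990, so φ₂ = 47.645°.
Δλ = atan2( sin θ sin δ cos φ₁ , cos δ − sin φ₁ sin φ₂ ) = atan2(-0.305462, 0.521413) = -0.529939 rad = -30.363°.
Hence λ₂ = 172.402° + -30.363° = 142.039°.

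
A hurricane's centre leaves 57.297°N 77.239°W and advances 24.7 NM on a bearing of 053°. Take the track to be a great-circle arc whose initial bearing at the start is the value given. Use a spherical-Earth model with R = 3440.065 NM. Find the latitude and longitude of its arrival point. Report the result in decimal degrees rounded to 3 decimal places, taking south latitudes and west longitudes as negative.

latitude 57.543°, longitude -76.627°

δ = 24.7/3440.065 = 0.007180 rad (0.4114°).
Start latitude φ₁ = 1.000021 rad; initial bearing θ = 0.925025 rad.
Applying the spherical law of cosines for sides, sin φ₂ = sin φ₁ cos δ + cos φ₁ sin δ cos θ = 0.843795, so φ₂ = 57.543°.
Δλ = atan2( sin θ sin δ cos φ₁ , cos δ − sin φ₁ sin φ₂ ) = atan2(0.003098, 0.289935) = 0.010685 rad = 0.612°.
Hence λ₂ = -77.239° + 0.612° = -76.627°.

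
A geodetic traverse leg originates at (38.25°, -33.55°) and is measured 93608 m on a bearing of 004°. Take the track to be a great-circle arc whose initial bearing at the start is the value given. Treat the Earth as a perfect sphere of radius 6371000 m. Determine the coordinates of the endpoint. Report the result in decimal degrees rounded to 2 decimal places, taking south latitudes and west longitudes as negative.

latitude 39.09°, longitude -33.47°

The arc subtends δ = 93608/6371000 = 0.014693 rad at the centre.
Converting: φ₁ = 0.667588 rad, θ = 0.069813 rad.
sin φ₂ = sin φ₁ cos δ + cos φ₁ sin δ cos θ = (0.619094)(0.999892) + (0.785317)(0.014692)(0.997564) = 0.630537
φ₂ = asin(0.630537) = 0.682245 rad = 39.09°.
For the longitude increment, Δλ = atan2( sin θ sin δ cos φ₁, cos δ − sin φ₁ sin φ₂ ) = atan2(0.000805, 0.609530) = 0.08°.
λ₂ = -33.55° + 0.08° = -33.47°.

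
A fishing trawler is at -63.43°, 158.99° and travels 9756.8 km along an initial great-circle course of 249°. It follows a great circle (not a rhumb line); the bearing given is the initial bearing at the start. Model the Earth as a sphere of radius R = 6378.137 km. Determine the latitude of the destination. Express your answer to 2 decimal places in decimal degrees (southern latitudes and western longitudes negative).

latitude -11.35°

δ = 9756.8/6378.137 = 1.529726 rad (87.6468°).
With φ₁ = -63.43° = -1.107062 rad and θ = 249° = 4.345870 rad:
Destination latitude: φ₂ = arcsin( sin φ₁ cos δ + cos φ₁ sin δ cos θ ) = arcsin(-0.196882) = -11.35°.
For the longitude increment, Δλ = atan2( sin θ sin δ cos φ₁, cos δ − sin φ₁ sin φ₂ ) = atan2(-0.417230, -0.135030) = -107.93°.
λ₂ = 158.99° + -107.93° = 51.06°.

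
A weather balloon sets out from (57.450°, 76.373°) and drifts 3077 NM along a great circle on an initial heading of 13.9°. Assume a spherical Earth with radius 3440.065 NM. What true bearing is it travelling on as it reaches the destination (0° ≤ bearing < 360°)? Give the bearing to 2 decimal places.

The arc subtends δ = 3077/3440.065 = 0.894460 rad at the centre.
Start latitude φ₁ = 1.002692 rad; initial bearing θ = 0.242601 rad.
sin φ₂ = sin φ₁ cos δ + cos φ₁ sin δ cos θ = (0.842922)(0.625940) + (0.538035)(0.779871)(0.970716) = 0.934930
φ₂ = asin(0.934930) = 1.208061 rad = 69.217°.
Δλ = atan2( sin θ sin δ cos φ₁ , cos δ − sin φ₁ sin φ₂ ) = atan2(0.100799, -0.162133) = 2.585365 rad = 148.130°.
λ₂ = 76.373° + 148.130° = 224.503°, normalized to (−180°, 180°] → -135.497°.
The forward bearing on arrival equals the back-azimuth from the destination plus 180°.
Back-azimuth from P₂ (69.22°, -135.50°) to P₁ (57.45°, 76.37°), with Δλ' = λ₁ − λ₂ = 211.87°: atan2( sin Δλ' cos φ₁ , cos φ₂ sin φ₁ − sin φ₂ cos φ₁ cos Δλ' ) = 338.64°.
Final bearing = (338.64° + 180°) mod 360° = 158.64°.

final bearing 158.64°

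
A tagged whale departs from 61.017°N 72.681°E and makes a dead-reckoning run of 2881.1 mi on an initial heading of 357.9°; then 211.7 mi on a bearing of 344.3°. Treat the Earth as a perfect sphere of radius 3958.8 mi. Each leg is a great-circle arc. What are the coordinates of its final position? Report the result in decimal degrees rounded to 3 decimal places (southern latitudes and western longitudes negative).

Apply the spherical direct solution leg by leg, carrying full precision between legs.
Leg 1: from (61.017°, 72.681°), δ = 2881.1/3958.8 = 0.727771 rad, θ = 357.9° → φ = 77.229°, λ = -100.988°.
Leg 2: from (77.229°, -100.988°), δ = 211.7/3958.8 = 0.053476 rad, θ = 344.3° → φ = 80.144°, λ = -105.835°.

latitude 80.144°, longitude -105.835°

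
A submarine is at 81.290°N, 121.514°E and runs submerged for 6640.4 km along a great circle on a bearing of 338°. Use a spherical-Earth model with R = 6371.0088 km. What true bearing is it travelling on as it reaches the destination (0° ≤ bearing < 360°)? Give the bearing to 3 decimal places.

The arc subtends δ = 6640.4/6371.0088 = 1.042284 rad at the centre.
Start latitude φ₁ = 1.418778 rad; initial bearing θ = 5.899213 rad.
sin φ₂ = sin φ₁ cos δ + cos φ₁ sin δ cos θ = (0.988467)(0.504249) + (0.151433)(0.863558)(0.927184) = 0.619683
φ₂ = asin(0.619683) = 0.668339 rad = 38.293°.
Then Δλ = atan2(-0.048988, -0.108287) = -2.716755 rad, from sin θ sin δ cos φ₁ over cos δ − sin φ₁ sin φ₂.
Hence λ₂ = 121.514° + -155.659° = -34.145°.
The forward bearing on arrival equals the back-azimuth from the destination plus 180°.
Back-azimuth from P₂ (38.293°, -34.145°) to P₁ (81.290°, 121.514°), with Δλ' = λ₁ − λ₂ = 155.659°: atan2( sin Δλ' cos φ₁ , cos φ₂ sin φ₁ − sin φ₂ cos φ₁ cos Δλ' ) = 4.145°.
Final bearing = (4.145° + 180°) mod 360° = 184.145°.

final bearing 184.145°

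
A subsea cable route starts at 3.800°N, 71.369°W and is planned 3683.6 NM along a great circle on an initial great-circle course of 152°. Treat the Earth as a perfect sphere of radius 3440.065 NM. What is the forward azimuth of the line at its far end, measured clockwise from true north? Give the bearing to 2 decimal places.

The arc subtends δ = 3683.6/3440.065 = 1.070794 rad at the centre.
Converting: φ₁ = 0.066323 rad, θ = 2.652900 rad.
sin φ₂ = sin φ₁ cos δ + cos φ₁ sin δ cos θ = (0.066274)(0.479428) + (0.997801)(0.877581)(-0.882948) = -0.741381
φ₂ = asin(-0.741381) = -0.835126 rad = -47.849°.
For the longitude increment, Δλ = atan2( sin θ sin δ cos φ₁, cos δ − sin φ₁ sin φ₂ ) = atan2(0.411094, 0.528562) = 37.874°.
Hence λ₂ = -71.369° + 37.874° = -33.495°.
The forward bearing on arrival equals the back-azimuth from the destination plus 180°.
Back-azimuth from P₂ (-47.85°, -33.49°) to P₁ (3.80°, -71.37°), with Δλ' = λ₁ − λ₂ = -37.87°: atan2( sin Δλ' cos φ₁ , cos φ₂ sin φ₁ − sin φ₂ cos φ₁ cos Δλ' ) = 315.73°.
Final bearing = (315.73° + 180°) mod 360° = 135.73°.

final bearing 135.73°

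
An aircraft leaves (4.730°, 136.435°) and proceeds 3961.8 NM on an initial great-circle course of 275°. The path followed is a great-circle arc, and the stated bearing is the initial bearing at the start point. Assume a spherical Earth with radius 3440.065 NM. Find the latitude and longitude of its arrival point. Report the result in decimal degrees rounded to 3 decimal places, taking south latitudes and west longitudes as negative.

latitude 6.482°, longitude 70.112°

Angular distance δ = d/R = 3961.8 / 3440.065 = 1.151664 rad.
With φ₁ = 4.730° = 0.082554 rad and θ = 275° = 4.799655 rad:
Applying the spherical law of cosines for sides, sin φ₂ = sin φ₁ cos δ + cos φ₁ sin δ cos θ = 0.112899, so φ₂ = 6.482°.
Then Δλ = atan2(-0.906868, 0.397658) = -1.157550 rad, from sin θ sin δ cos φ₁ over cos δ − sin φ₁ sin φ₂.
λ₂ = λ₁ + Δλ = 70.112°.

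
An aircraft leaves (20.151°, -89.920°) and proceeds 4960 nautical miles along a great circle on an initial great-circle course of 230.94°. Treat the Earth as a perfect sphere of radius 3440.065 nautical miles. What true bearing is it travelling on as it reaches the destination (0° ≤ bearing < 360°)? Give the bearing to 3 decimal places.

The arc subtends δ = 4960/3440.065 = 1.441833 rad at the centre.
Converting: φ₁ = 0.351701 rad, θ = 4.030663 rad.
Applying the spherical law of cosines for sides, sin φ₂ = sin φ₁ cos δ + cos φ₁ sin δ cos θ = -0.542345, so φ₂ = -32.843°.
Then Δλ = atan2(-0.722903, 0.315441) = -1.159348 rad, from sin θ sin δ cos φ₁ over cos δ − sin φ₁ sin φ₂.
λ₂ = λ₁ + Δλ = -156.346°.
The forward bearing on arrival equals the back-azimuth from the destination plus 180°.
Back-azimuth from P₂ (-32.843°, -156.346°) to P₁ (20.151°, -89.920°), with Δλ' = λ₁ − λ₂ = 66.426°: atan2( sin Δλ' cos φ₁ , cos φ₂ sin φ₁ − sin φ₂ cos φ₁ cos Δλ' ) = 60.186°.
Final bearing = (60.186° + 180°) mod 360° = 240.186°.

final bearing 240.186°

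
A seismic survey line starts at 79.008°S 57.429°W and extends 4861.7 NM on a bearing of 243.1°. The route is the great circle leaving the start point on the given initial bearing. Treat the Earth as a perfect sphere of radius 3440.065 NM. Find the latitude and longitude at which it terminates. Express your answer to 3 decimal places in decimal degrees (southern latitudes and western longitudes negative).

latitude -13.840°, longitude -172.323°

δ = 4861.7/3440.065 = 1.413258 rad (80.9737°).
Converting: φ₁ = -1.378950 rad, θ = 4.242895 rad.
Destination latitude: φ₂ = arcsin( sin φ₁ cos δ + cos φ₁ sin δ cos θ ) = arcsin(-0.239207) = -13.840°.
For the longitude increment, Δλ = atan2( sin θ sin δ cos φ₁, cos δ − sin φ₁ sin φ₂ ) = atan2(-0.167935, -0.077931) = -114.894°.
λ₂ = -57.429° + -114.894° = -172.323°.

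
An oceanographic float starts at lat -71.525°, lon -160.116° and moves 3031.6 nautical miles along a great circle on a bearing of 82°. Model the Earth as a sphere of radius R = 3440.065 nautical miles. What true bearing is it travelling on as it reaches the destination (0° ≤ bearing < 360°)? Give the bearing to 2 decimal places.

final bearing 22.44°

δ = 3031.6/3440.065 = 0.881262 rad (50.4926°).
With φ₁ = -71.525° = -1.248347 rad and θ = 82° = 1.431170 rad:
sin φ₂ = sin φ₁ cos δ + cos φ₁ sin δ cos θ = (-0.948462)(0.636178) + (0.316891)(0.771543)(0.139173) = -0.569363
φ₂ = asin(-0.569363) = -0.605731 rad = -34.706°.
Then Δλ = atan2(0.242115, 0.096158) = 1.192742 rad, from sin θ sin δ cos φ₁ over cos δ − sin φ₁ sin φ₂.
λ₂ = λ₁ + Δλ = -91.777°.
The forward bearing on arrival equals the back-azimuth from the destination plus 180°.
Back-azimuth from P₂ (-34.71°, -91.78°) to P₁ (-71.53°, -160.12°), with Δλ' = λ₁ − λ₂ = -68.34°: atan2( sin Δλ' cos φ₁ , cos φ₂ sin φ₁ − sin φ₂ cos φ₁ cos Δλ' ) = 202.44°.
Final bearing = (202.44° + 180°) mod 360° = 22.44°.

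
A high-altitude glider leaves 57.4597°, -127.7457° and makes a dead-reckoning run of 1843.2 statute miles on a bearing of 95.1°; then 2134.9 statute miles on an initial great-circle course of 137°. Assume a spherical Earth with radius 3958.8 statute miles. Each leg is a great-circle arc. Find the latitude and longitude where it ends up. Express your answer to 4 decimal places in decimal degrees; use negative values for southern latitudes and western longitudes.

latitude 21.8392°, longitude -64.5718°

Apply the spherical direct solution leg by leg, carrying full precision between legs.
Leg 1: from (57.4597°, -127.7457°), δ = 1843.2/3958.8 = 0.465596 rad, θ = 95.1° → φ = 47.0384°, λ = -86.7381°.
Leg 2: from (47.0384°, -86.7381°), δ = 2134.9/3958.8 = 0.539280 rad, θ = 137° → φ = 21.8392°, λ = -64.5718°.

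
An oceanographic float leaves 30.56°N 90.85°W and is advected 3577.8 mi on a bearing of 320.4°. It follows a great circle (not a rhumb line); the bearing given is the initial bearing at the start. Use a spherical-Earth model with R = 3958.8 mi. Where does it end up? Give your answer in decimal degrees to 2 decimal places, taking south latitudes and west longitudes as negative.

latitude 56.70°, longitude -156.66°

The arc subtends δ = 3577.8/3958.8 = 0.903759 rad at the centre.
Start latitude φ₁ = 0.533373 rad; initial bearing θ = 5.592035 rad.
sin φ₂ = sin φ₁ cos δ + cos φ₁ sin δ cos θ = (0.508440)(0.618661) + (0.861097)(0.785658)(0.770513) = 0.835826
φ₂ = asin(0.835826) = 0.989636 rad = 56.70°.
Then Δλ = atan2(-0.431235, 0.193694) = -1.148641 rad, from sin θ sin δ cos φ₁ over cos δ − sin φ₁ sin φ₂.
λ₂ = -90.85° + -65.81° = -156.66°.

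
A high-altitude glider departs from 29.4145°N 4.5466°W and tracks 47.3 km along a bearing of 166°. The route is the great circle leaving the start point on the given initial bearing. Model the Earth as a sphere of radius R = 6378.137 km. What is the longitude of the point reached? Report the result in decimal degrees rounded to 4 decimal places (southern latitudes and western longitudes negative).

δ = 47.3/6378.137 = 0.007416 rad (0.4249°).
Start latitude φ₁ = 0.513380 rad; initial bearing θ = 2.897247 rad.
Destination latitude: φ₂ = arcsin( sin φ₁ cos δ + cos φ₁ sin δ cos θ ) = arcsin(0.484843) = 29.0022°.
For the longitude increment, Δλ = atan2( sin θ sin δ cos φ₁, cos δ − sin φ₁ sin φ₂ ) = atan2(0.001563, 0.761855) = 0.1175°.
Hence λ₂ = -4.5466° + 0.1175° = -4.4291°.

longitude -4.4291°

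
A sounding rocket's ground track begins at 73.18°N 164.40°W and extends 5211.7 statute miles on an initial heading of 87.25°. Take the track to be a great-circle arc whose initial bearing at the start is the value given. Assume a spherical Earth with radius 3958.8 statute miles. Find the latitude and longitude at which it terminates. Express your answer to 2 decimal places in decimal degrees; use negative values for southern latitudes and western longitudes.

latitude 14.73°, longitude -76.08°

Angular distance δ = d/R = 5211.7 / 3958.8 = 1.316485 rad.
With φ₁ = 73.18° = 1.277232 rad and θ = 87.25° = 1.522800 rad:
sin φ₂ = sin φ₁ cos δ + cos φ₁ sin δ cos θ = (0.957219)(0.251579) + (0.289366)(0.967837)(0.047978) = 0.254253
φ₂ = asin(0.254253) = 0.257075 rad = 14.73°.
For the longitude increment, Δλ = atan2( sin θ sin δ cos φ₁, cos δ − sin φ₁ sin φ₂ ) = atan2(0.279736, 0.008204) = 88.32°.
Hence λ₂ = -164.40° + 88.32° = -76.08°.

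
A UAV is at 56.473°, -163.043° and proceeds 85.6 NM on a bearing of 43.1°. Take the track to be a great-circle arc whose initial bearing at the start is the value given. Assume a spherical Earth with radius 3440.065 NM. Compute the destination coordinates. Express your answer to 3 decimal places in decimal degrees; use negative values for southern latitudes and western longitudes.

latitude 57.501°, longitude -161.230°

The arc subtends δ = 85.6/3440.065 = 0.024883 rad at the centre.
Start latitude φ₁ = 0.985640 rad; initial bearing θ = 0.752237 rad.
sin φ₂ = sin φ₁ cos δ + cos φ₁ sin δ cos θ = (0.833626)(0.999690) + (0.552330)(0.024881)(0.730162) = 0.843402
φ₂ = asin(0.843402) = 1.003583 rad = 57.501°.
Δλ = atan2( sin θ sin δ cos φ₁ , cos δ − sin φ₁ sin φ₂ ) = atan2(0.009390, 0.296609) = 0.031647 rad = 1.813°.
λ₂ = -163.043° + 1.813° = -161.230°.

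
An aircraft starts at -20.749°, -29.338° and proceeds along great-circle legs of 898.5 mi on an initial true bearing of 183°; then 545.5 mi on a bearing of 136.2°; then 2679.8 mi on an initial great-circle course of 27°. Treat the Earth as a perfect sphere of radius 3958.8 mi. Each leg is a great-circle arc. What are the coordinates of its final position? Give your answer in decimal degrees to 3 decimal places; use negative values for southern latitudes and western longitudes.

latitude -3.483°, longitude -6.546°

Apply the spherical direct solution leg by leg, carrying full precision between legs.
Leg 1: from (-20.749°, -29.338°), δ = 898.5/3958.8 = 0.226963 rad, θ = 183° → φ = -33.733°, λ = -30.149°.
Leg 2: from (-33.733°, -30.149°), δ = 545.5/3958.8 = 0.137794 rad, θ = 136.2° → φ = -39.236°, λ = -23.099°.
Leg 3: from (-39.236°, -23.099°), δ = 2679.8/3958.8 = 0.676922 rad, θ = 27° → φ = -3.483°, λ = -6.546°.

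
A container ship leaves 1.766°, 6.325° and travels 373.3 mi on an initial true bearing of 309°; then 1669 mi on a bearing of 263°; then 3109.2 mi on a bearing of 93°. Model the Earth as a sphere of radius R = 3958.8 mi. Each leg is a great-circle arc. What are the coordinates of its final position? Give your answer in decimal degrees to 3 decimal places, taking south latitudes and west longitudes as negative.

Apply the spherical direct solution leg by leg, carrying full precision between legs.
Leg 1: from (1.766°, 6.325°), δ = 373.3/3958.8 = 0.094296 rad, θ = 309° → φ = 5.158°, λ = 2.112°.
Leg 2: from (5.158°, 2.112°), δ = 1669/3958.8 = 0.421592 rad, θ = 263° → φ = 1.855°, λ = -21.866°.
Leg 3: from (1.855°, -21.866°), δ = 3109.2/3958.8 = 0.785390 rad, θ = 93° → φ = -0.808°, λ = 23.061°.

latitude -0.808°, longitude 23.061°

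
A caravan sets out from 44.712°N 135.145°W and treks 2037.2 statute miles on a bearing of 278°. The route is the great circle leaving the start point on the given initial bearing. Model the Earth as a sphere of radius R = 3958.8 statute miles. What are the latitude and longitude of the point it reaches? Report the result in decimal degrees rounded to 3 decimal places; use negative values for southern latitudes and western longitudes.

latitude 41.384°, longitude -175.657°

Central angle δ = d/R = 0.514600 rad.
Converting: φ₁ = 0.780372 rad, θ = 4.852015 rad.
Applying the spherical law of cosines for sides, sin φ₂ = sin φ₁ cos δ + cos φ₁ sin δ cos θ = 0.661106, so φ₂ = 41.384°.
For the longitude increment, Δλ = atan2( sin θ sin δ cos φ₁, cos δ − sin φ₁ sin φ₂ ) = atan2(-0.346370, 0.405372) = -40.512°.
λ₂ = λ₁ + Δλ = -175.657°.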